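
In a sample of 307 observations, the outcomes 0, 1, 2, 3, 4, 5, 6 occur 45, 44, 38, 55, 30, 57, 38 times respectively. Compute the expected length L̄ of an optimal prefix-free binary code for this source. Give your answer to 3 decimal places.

2.814 bits/symbol

Probabilities are the counts divided by 307.
Repeatedly combine the two least-probable nodes; the expected code length is the sum of the merged weights.
merge 30/307 + 38/307 → 68/307
merge 38/307 + 44/307 → 82/307
merge 45/307 + 55/307 → 100/307
merge 57/307 + 68/307 → 125/307
merge 82/307 + 100/307 → 182/307
merge 125/307 + 182/307 → 1
L = 68/307 + 82/307 + 100/307 + 125/307 + 182/307 + 1 = 864/307 ≈ 2.814 bits/symbol.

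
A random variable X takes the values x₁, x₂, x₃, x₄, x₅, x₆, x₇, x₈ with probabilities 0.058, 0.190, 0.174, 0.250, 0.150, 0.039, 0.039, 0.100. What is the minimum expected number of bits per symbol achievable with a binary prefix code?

Repeatedly combine the two least-probable nodes; the expected code length is the sum of the merged weights.
merge 39/1000 + 39/1000 → 39/500
merge 29/500 + 39/500 → 17/125
merge 1/10 + 17/125 → 59/250
merge 3/20 + 87/500 → 81/250
merge 19/100 + 59/250 → 213/500
merge 1/4 + 81/250 → 287/500
merge 213/500 + 287/500 → 1
L = 39/500 + 17/125 + 59/250 + 81/250 + 213/500 + 287/500 + 1 = 1387/500 = 2.774 bits/symbol.

2.774 bits/symbol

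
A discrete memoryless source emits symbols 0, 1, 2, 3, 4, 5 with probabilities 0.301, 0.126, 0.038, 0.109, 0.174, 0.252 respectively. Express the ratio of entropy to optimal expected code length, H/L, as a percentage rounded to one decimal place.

97.8%

Entropy H = −Σ p log₂ p ≈ 2.3658 bits.
Huffman merges: 19/500+109/1000→147/1000; 63/500+147/1000→273/1000; 87/500+63/250→213/500; 273/1000+301/1000→287/500; 213/500+287/500→1. L = 121/50 ≈ 2.4200.
Efficiency = H/L = 2.3658/2.4200 = 97.8%.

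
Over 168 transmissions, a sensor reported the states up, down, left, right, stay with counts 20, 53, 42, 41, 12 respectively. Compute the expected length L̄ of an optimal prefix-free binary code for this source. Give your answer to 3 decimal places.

Probabilities are the counts divided by 168.
Repeatedly combine the two least-probable nodes; the expected code length is the sum of the merged weights.
merge 1/14 + 5/42 → 4/21
merge 4/21 + 41/168 → 73/168
merge 1/4 + 53/168 → 95/168
merge 73/168 + 95/168 → 1
L = 4/21 + 73/168 + 95/168 + 1 = 46/21 ≈ 2.190 bits/symbol.

2.190 bits/symbol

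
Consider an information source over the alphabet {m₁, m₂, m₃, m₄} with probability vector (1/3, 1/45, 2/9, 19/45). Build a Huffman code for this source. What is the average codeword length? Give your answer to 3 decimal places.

Repeatedly combine the two least-probable nodes; the expected code length is the sum of the merged weights.
merge 1/45 + 2/9 → 11/45
merge 11/45 + 1/3 → 26/45
merge 19/45 + 26/45 → 1
L = 11/45 + 26/45 + 1 = 82/45 ≈ 1.822 bits/symbol.

1.822 bits/symbol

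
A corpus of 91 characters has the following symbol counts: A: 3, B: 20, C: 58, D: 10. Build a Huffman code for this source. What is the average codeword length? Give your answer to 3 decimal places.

1.505 bits/symbol

Probabilities are the counts divided by 91.
Repeatedly combine the two least-probable nodes; the expected code length is the sum of the merged weights.
merge 3/91 + 10/91 → 1/7
merge 1/7 + 20/91 → 33/91
merge 33/91 + 58/91 → 1
L = 1/7 + 33/91 + 1 = 137/91 ≈ 1.505 bits/symbol.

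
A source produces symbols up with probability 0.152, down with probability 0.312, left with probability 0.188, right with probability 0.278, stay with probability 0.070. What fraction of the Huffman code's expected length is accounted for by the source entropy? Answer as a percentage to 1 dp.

Entropy H = −Σ p log₂ p ≈ 2.1727 bits.
Huffman merges: 7/100+19/125→111/500; 47/250+111/500→41/100; 139/500+39/125→59/100; 41/100+59/100→1. L = 1111/500 ≈ 2.2220.
Efficiency = H/L = 2.1727/2.2220 = 97.8%.

97.8%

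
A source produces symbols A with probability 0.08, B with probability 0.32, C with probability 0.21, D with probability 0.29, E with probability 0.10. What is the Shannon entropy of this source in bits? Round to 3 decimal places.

2.140 bits

H = −Σ pᵢ log₂ pᵢ.
−0.08·log₂(0.08) = 0.2915
−0.32·log₂(0.32) = 0.5260
−0.21·log₂(0.21) = 0.4728
−0.29·log₂(0.29) = 0.5179
−0.10·log₂(0.10) = 0.3322
Sum ≈ 2.1405 → 2.140 bits.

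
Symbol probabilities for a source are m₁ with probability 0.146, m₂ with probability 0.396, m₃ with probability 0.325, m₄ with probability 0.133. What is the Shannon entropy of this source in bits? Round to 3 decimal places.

1.849 bits

H = −Σ pᵢ log₂ pᵢ.
−0.146·log₂(0.146) = 0.4053
−0.396·log₂(0.396) = 0.5292
−0.325·log₂(0.325) = 0.5270
−0.133·log₂(0.133) = 0.3871
Sum ≈ 1.8486 → 1.849 bits.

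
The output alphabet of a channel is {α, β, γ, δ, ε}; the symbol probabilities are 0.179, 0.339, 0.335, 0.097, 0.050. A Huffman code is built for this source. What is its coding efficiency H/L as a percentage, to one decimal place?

95.8%

Entropy H = −Σ p log₂ p ≈ 2.0445 bits.
Huffman merges: 1/20+97/1000→147/1000; 147/1000+179/1000→163/500; 163/500+67/200→661/1000; 339/1000+661/1000→1. L = 1067/500 ≈ 2.1340.
Efficiency = H/L = 2.0445/2.1340 = 95.8%.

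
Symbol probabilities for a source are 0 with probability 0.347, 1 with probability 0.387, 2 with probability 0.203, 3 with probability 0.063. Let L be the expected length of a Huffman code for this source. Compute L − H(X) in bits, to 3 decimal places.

Entropy H = −Σ p log₂ p ≈ 1.7782 bits.
Huffman merges: 63/1000+203/1000→133/500; 133/500+347/1000→613/1000; 387/1000+613/1000→1. L = 1879/1000 ≈ 1.8790.
L − H = 1.8790 − 1.7782 = 0.101 bits.

0.101 bits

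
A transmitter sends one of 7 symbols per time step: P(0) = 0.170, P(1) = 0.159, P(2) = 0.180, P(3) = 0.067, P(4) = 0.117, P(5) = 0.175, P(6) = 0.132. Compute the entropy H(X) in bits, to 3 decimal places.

H = −Σ pᵢ log₂ pᵢ.
−0.170·log₂(0.170) = 0.4346
−0.159·log₂(0.159) = 0.4218
−0.180·log₂(0.180) = 0.4453
−0.067·log₂(0.067) = 0.2613
−0.117·log₂(0.117) = 0.3622
−0.175·log₂(0.175) = 0.4401
−0.132·log₂(0.132) = 0.3856
Sum ≈ 2.7508 → 2.751 bits.

2.751 bits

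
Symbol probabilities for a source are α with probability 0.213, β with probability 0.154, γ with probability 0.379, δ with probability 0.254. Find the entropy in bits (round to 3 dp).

1.924 bits

H = −Σ pᵢ log₂ pᵢ.
−0.213·log₂(0.213) = 0.4752
−0.154·log₂(0.154) = 0.4156
−0.379·log₂(0.379) = 0.5305
−0.254·log₂(0.254) = 0.5022
Sum ≈ 1.9235 → 1.924 bits.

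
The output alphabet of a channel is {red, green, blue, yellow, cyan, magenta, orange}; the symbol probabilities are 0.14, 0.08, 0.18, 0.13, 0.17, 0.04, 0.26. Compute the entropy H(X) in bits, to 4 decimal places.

H = −Σ pᵢ log₂ pᵢ.
−0.14·log₂(0.14) = 0.3971
−0.08·log₂(0.08) = 0.2915
−0.18·log₂(0.18) = 0.4453
−0.13·log₂(0.13) = 0.3826
−0.17·log₂(0.17) = 0.4346
−0.04·log₂(0.04) = 0.1858
−0.26·log₂(0.26) = 0.5053
Sum ≈ 2.6422 → 2.6422 bits.

2.6422 bits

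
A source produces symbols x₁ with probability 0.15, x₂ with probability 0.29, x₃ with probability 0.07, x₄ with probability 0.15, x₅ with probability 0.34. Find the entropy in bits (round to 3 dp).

2.137 bits

H = −Σ pᵢ log₂ pᵢ.
−0.15·log₂(0.15) = 0.4105
−0.29·log₂(0.29) = 0.5179
−0.07·log₂(0.07) = 0.2686
−0.15·log₂(0.15) = 0.4105
−0.34·log₂(0.34) = 0.5292
Sum ≈ 2.1367 → 2.137 bits.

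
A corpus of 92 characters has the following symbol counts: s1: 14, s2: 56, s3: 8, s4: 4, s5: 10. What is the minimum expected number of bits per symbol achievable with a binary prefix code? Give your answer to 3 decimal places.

Probabilities are the counts divided by 92.
Repeatedly combine the two least-probable nodes; the expected code length is the sum of the merged weights.
merge 1/23 + 2/23 → 3/23
merge 5/46 + 3/23 → 11/46
merge 7/46 + 11/46 → 9/23
merge 9/23 + 14/23 → 1
L = 3/23 + 11/46 + 9/23 + 1 = 81/46 ≈ 1.761 bits/symbol.

1.761 bits/symbol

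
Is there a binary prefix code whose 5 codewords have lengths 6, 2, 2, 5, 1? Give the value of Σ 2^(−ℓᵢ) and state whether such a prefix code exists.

With common denominator 2^6 = 64: Σ 2^(−ℓᵢ) = 1/64 + 16/64 + 16/64 + 2/64 + 32/64 = 67/64 = 1.046875.
Kraft's inequality requires Σ ≤ 1; here Σ = 1.046875 > 1, so no such prefix code exists.

1.046875; no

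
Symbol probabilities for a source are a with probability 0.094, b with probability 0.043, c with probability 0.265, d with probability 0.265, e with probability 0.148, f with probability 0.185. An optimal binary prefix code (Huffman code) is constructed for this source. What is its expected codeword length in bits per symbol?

2.422 bits/symbol

Repeatedly combine the two least-probable nodes; the expected code length is the sum of the merged weights.
merge 43/1000 + 47/500 → 137/1000
merge 137/1000 + 37/250 → 57/200
merge 37/200 + 53/200 → 9/20
merge 53/200 + 57/200 → 11/20
merge 9/20 + 11/20 → 1
L = 137/1000 + 57/200 + 9/20 + 11/20 + 1 = 1211/500 = 2.422 bits/symbol.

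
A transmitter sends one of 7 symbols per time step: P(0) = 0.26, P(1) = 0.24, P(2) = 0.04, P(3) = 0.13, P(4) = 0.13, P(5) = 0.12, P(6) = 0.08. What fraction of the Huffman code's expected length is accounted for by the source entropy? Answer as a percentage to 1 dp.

Entropy H = −Σ p log₂ p ≈ 2.6090 bits.
Huffman merges: 1/25+2/25→3/25; 3/25+3/25→6/25; 13/100+13/100→13/50; 6/25+6/25→12/25; 13/50+13/50→13/25; 12/25+13/25→1. L = 131/50 ≈ 2.6200.
Efficiency = H/L = 2.6090/2.6200 = 99.6%.

99.6%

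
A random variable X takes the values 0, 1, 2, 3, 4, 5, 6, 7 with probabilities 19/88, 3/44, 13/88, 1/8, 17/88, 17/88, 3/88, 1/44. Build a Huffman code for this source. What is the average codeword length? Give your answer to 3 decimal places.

2.773 bits/symbol

Repeatedly combine the two least-probable nodes; the expected code length is the sum of the merged weights.
merge 1/44 + 3/88 → 5/88
merge 5/88 + 3/44 → 1/8
merge 1/8 + 1/8 → 1/4
merge 13/88 + 17/88 → 15/44
merge 17/88 + 19/88 → 9/22
merge 1/4 + 15/44 → 13/22
merge 9/22 + 13/22 → 1
L = 5/88 + 1/8 + 1/4 + 15/44 + 9/22 + 13/22 + 1 = 61/22 ≈ 2.773 bits/symbol.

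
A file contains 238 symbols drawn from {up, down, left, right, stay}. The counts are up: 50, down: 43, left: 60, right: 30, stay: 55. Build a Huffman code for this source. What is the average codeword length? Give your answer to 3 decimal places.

Probabilities are the counts divided by 238.
Repeatedly combine the two least-probable nodes; the expected code length is the sum of the merged weights.
merge 15/119 + 43/238 → 73/238
merge 25/119 + 55/238 → 15/34
merge 30/119 + 73/238 → 19/34
merge 15/34 + 19/34 → 1
L = 73/238 + 15/34 + 19/34 + 1 = 549/238 ≈ 2.307 bits/symbol.

2.307 bits/symbol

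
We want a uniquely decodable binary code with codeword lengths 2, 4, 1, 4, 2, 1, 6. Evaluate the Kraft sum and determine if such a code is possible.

1.640625; no

With common denominator 2^6 = 64: Σ 2^(−ℓᵢ) = 16/64 + 4/64 + 32/64 + 4/64 + 16/64 + 32/64 + 1/64 = 105/64 = 1.640625.
Kraft's inequality requires Σ ≤ 1; here Σ = 1.640625 > 1, so no such prefix code exists.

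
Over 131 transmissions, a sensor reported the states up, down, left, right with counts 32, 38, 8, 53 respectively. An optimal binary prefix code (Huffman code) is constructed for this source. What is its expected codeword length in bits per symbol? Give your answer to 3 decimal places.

1.901 bits/symbol

Probabilities are the counts divided by 131.
Repeatedly combine the two least-probable nodes; the expected code length is the sum of the merged weights.
merge 8/131 + 32/131 → 40/131
merge 38/131 + 40/131 → 78/131
merge 53/131 + 78/131 → 1
L = 40/131 + 78/131 + 1 = 249/131 ≈ 1.901 bits/symbol.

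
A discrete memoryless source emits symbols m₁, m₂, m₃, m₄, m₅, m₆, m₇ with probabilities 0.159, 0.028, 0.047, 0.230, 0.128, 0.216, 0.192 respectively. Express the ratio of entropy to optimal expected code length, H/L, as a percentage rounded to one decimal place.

98.0%

Entropy H = −Σ p log₂ p ≈ 2.5755 bits.
Huffman merges: 7/250+47/1000→3/40; 3/40+16/125→203/1000; 159/1000+24/125→351/1000; 203/1000+27/125→419/1000; 23/100+351/1000→581/1000; 419/1000+581/1000→1. L = 2629/1000 ≈ 2.6290.
Efficiency = H/L = 2.5755/2.6290 = 98.0%.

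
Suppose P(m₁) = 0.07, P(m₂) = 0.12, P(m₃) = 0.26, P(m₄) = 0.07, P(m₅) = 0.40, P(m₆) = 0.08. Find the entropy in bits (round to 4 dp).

2.2297 bits

H = −Σ pᵢ log₂ pᵢ.
−0.07·log₂(0.07) = 0.2686
−0.12·log₂(0.12) = 0.3671
−0.26·log₂(0.26) = 0.5053
−0.07·log₂(0.07) = 0.2686
−0.40·log₂(0.40) = 0.5288
−0.08·log₂(0.08) = 0.2915
Sum ≈ 2.2297 → 2.2297 bits.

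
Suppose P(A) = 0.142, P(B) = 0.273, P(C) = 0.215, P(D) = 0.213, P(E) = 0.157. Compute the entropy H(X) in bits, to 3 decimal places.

2.283 bits

H = −Σ pᵢ log₂ pᵢ.
−0.142·log₂(0.142) = 0.3999
−0.273·log₂(0.273) = 0.5113
−0.215·log₂(0.215) = 0.4768
−0.213·log₂(0.213) = 0.4752
−0.157·log₂(0.157) = 0.4194
Sum ≈ 2.2826 → 2.283 bits.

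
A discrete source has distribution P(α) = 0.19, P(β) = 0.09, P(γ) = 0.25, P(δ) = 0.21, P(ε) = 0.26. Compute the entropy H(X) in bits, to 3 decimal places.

H = −Σ pᵢ log₂ pᵢ.
−0.19·log₂(0.19) = 0.4552
−0.09·log₂(0.09) = 0.3127
−0.25·log₂(0.25) = 0.5000
−0.21·log₂(0.21) = 0.4728
−0.26·log₂(0.26) = 0.5053
Sum ≈ 2.2460 → 2.246 bits.

2.246 bits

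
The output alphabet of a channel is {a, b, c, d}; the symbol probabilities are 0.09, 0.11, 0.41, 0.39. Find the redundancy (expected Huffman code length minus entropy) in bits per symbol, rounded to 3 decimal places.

0.070 bits

Entropy H = −Σ p log₂ p ≈ 1.7201 bits.
Huffman merges: 9/100+11/100→1/5; 1/5+39/100→59/100; 41/100+59/100→1. L = 179/100 ≈ 1.7900.
L − H = 1.7900 − 1.7201 = 0.070 bits.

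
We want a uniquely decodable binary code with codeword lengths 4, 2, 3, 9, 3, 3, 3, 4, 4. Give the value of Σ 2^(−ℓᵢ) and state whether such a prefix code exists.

With common denominator 2^9 = 512: Σ 2^(−ℓᵢ) = 32/512 + 128/512 + 64/512 + 1/512 + 64/512 + 64/512 + 64/512 + 32/512 + 32/512 = 481/512 = 0.939453125.
Kraft's inequality requires Σ ≤ 1; here Σ = 0.939453125 ≤ 1, so such a prefix code exists.

0.939453125; yes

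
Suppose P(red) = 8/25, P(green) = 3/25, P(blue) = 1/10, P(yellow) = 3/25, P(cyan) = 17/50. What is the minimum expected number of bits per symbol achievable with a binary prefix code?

Repeatedly combine the two least-probable nodes; the expected code length is the sum of the merged weights.
merge 1/10 + 3/25 → 11/50
merge 3/25 + 11/50 → 17/50
merge 8/25 + 17/50 → 33/50
merge 17/50 + 33/50 → 1
L = 11/50 + 17/50 + 33/50 + 1 = 111/50 = 2.22 bits/symbol.

2.22 bits/symbol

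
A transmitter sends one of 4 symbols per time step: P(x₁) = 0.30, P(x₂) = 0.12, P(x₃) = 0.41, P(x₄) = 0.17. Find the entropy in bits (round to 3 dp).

H = −Σ pᵢ log₂ pᵢ.
−0.30·log₂(0.30) = 0.5211
−0.12·log₂(0.12) = 0.3671
−0.41·log₂(0.41) = 0.5274
−0.17·log₂(0.17) = 0.4346
Sum ≈ 1.8501 → 1.850 bits.

1.850 bits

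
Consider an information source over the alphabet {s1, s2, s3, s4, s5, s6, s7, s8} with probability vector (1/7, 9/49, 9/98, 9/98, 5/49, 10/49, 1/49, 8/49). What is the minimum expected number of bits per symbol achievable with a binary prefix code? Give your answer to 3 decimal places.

Repeatedly combine the two least-probable nodes; the expected code length is the sum of the merged weights.
merge 1/49 + 9/98 → 11/98
merge 9/98 + 5/49 → 19/98
merge 11/98 + 1/7 → 25/98
merge 8/49 + 9/49 → 17/49
merge 19/98 + 10/49 → 39/98
merge 25/98 + 17/49 → 59/98
merge 39/98 + 59/98 → 1
L = 11/98 + 19/98 + 25/98 + 17/49 + 39/98 + 59/98 + 1 = 285/98 ≈ 2.908 bits/symbol.

2.908 bits/symbol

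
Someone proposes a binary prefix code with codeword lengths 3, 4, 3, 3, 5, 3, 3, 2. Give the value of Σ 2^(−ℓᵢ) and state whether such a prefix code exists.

0.96875; yes

With common denominator 2^5 = 32: Σ 2^(−ℓᵢ) = 4/32 + 2/32 + 4/32 + 4/32 + 1/32 + 4/32 + 4/32 + 8/32 = 31/32 = 0.96875.
Kraft's inequality requires Σ ≤ 1; here Σ = 0.96875 ≤ 1, so such a prefix code exists.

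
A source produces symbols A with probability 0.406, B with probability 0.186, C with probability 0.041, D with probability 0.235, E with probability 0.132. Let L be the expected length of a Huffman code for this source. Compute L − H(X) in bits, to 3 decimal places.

0.081 bits

Entropy H = −Σ p log₂ p ≈ 2.0449 bits.
Huffman merges: 41/1000+33/250→173/1000; 173/1000+93/500→359/1000; 47/200+359/1000→297/500; 203/500+297/500→1. L = 1063/500 ≈ 2.1260.
L − H = 2.1260 − 2.0449 = 0.081 bits.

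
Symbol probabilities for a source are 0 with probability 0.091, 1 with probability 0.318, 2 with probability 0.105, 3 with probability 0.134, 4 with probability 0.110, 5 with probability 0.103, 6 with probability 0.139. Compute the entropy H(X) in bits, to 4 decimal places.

H = −Σ pᵢ log₂ pᵢ.
−0.091·log₂(0.091) = 0.3147
−0.318·log₂(0.318) = 0.5256
−0.105·log₂(0.105) = 0.3414
−0.134·log₂(0.134) = 0.3886
−0.110·log₂(0.110) = 0.3503
−0.103·log₂(0.103) = 0.3378
−0.139·log₂(0.139) = 0.3957
Sum ≈ 2.6540 → 2.6540 bits.

2.6540 bits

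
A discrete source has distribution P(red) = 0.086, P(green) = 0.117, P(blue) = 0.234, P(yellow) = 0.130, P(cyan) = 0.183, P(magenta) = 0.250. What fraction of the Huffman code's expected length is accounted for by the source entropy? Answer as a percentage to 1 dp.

Entropy H = −Σ p log₂ p ≈ 2.4879 bits.
Huffman merges: 43/500+117/1000→203/1000; 13/100+183/1000→313/1000; 203/1000+117/500→437/1000; 1/4+313/1000→563/1000; 437/1000+563/1000→1. L = 629/250 ≈ 2.5160.
Efficiency = H/L = 2.4879/2.5160 = 98.9%.

98.9%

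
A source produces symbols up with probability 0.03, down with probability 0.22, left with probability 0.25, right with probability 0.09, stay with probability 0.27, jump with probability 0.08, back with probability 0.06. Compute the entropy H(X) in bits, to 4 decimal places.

H = −Σ pᵢ log₂ pᵢ.
−0.03·log₂(0.03) = 0.1518
−0.22·log₂(0.22) = 0.4806
−0.25·log₂(0.25) = 0.5000
−0.09·log₂(0.09) = 0.3127
−0.27·log₂(0.27) = 0.5100
−0.08·log₂(0.08) = 0.2915
−0.06·log₂(0.06) = 0.2435
Sum ≈ 2.4901 → 2.4901 bits.

2.4901 bits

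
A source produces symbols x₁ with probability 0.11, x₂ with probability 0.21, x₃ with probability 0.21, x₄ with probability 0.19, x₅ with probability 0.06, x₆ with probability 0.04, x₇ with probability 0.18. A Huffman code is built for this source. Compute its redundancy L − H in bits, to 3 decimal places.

0.054 bits

Entropy H = −Σ p log₂ p ≈ 2.6258 bits.
Huffman merges: 1/25+3/50→1/10; 1/10+11/100→21/100; 9/50+19/100→37/100; 21/100+21/100→21/50; 21/100+37/100→29/50; 21/50+29/50→1. L = 67/25 ≈ 2.6800.
L − H = 2.6800 − 2.6258 = 0.054 bits.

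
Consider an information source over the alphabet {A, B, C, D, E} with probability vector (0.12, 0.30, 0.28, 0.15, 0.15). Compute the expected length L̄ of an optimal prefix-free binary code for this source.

2.27 bits/symbol

Repeatedly combine the two least-probable nodes; the expected code length is the sum of the merged weights.
merge 3/25 + 3/20 → 27/100
merge 3/20 + 27/100 → 21/50
merge 7/25 + 3/10 → 29/50
merge 21/50 + 29/50 → 1
L = 27/100 + 21/50 + 29/50 + 1 = 227/100 = 2.27 bits/symbol.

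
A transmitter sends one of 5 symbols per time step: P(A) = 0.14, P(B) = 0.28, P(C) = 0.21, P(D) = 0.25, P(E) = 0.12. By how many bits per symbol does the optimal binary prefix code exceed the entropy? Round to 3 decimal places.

0.009 bits

Entropy H = −Σ p log₂ p ≈ 2.2512 bits.
Huffman merges: 3/25+7/50→13/50; 21/100+1/4→23/50; 13/50+7/25→27/50; 23/50+27/50→1. L = 113/50 ≈ 2.2600.
L − H = 2.2600 − 2.2512 = 0.009 bits.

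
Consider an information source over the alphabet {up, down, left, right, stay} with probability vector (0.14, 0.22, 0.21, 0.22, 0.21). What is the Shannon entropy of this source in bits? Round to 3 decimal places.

H = −Σ pᵢ log₂ pᵢ.
−0.14·log₂(0.14) = 0.3971
−0.22·log₂(0.22) = 0.4806
−0.21·log₂(0.21) = 0.4728
−0.22·log₂(0.22) = 0.4806
−0.21·log₂(0.21) = 0.4728
Sum ≈ 2.3039 → 2.304 bits.

2.304 bits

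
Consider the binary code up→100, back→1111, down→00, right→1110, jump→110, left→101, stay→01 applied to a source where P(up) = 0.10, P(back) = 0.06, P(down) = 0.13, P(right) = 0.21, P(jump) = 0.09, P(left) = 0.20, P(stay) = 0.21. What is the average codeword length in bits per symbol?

L̄ = Σ pᵢ·ℓᵢ = 0.10·3 + 0.06·4 + 0.13·2 + 0.21·4 + 0.09·3 + 0.20·3 + 0.21·2 = 2.93 bits/symbol.

2.93 bits/symbol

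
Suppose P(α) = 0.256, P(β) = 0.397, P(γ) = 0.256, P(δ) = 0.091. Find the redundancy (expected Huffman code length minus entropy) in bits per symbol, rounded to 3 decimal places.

0.100 bits

Entropy H = −Σ p log₂ p ≈ 1.8503 bits.
Huffman merges: 91/1000+32/125→347/1000; 32/125+347/1000→603/1000; 397/1000+603/1000→1. L = 39/20 ≈ 1.9500.
L − H = 1.9500 − 1.8503 = 0.100 bits.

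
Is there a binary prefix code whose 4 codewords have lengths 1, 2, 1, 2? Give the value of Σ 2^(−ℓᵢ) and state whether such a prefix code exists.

1.5; no

With common denominator 2^2 = 4: Σ 2^(−ℓᵢ) = 2/4 + 1/4 + 2/4 + 1/4 = 6/4 = 1.5.
Kraft's inequality requires Σ ≤ 1; here Σ = 1.5 > 1, so no such prefix code exists.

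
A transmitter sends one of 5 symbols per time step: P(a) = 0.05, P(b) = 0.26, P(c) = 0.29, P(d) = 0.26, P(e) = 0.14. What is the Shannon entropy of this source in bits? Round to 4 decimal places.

2.1417 bits

H = −Σ pᵢ log₂ pᵢ.
−0.05·log₂(0.05) = 0.2161
−0.26·log₂(0.26) = 0.5053
−0.29·log₂(0.29) = 0.5179
−0.26·log₂(0.26) = 0.5053
−0.14·log₂(0.14) = 0.3971
Sum ≈ 2.1417 → 2.1417 bits.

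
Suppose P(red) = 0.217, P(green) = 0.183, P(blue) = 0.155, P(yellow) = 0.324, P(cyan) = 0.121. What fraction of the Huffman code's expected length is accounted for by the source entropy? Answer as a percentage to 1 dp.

98.4%

Entropy H = −Σ p log₂ p ≈ 2.2391 bits.
Huffman merges: 121/1000+31/200→69/250; 183/1000+217/1000→2/5; 69/250+81/250→3/5; 2/5+3/5→1. L = 569/250 ≈ 2.2760.
Efficiency = H/L = 2.2391/2.2760 = 98.4%.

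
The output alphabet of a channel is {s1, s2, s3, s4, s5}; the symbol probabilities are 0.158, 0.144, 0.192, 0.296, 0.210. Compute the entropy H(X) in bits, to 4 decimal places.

2.2730 bits

H = −Σ pᵢ log₂ pᵢ.
−0.158·log₂(0.158) = 0.4206
−0.144·log₂(0.144) = 0.4026
−0.192·log₂(0.192) = 0.4571
−0.296·log₂(0.296) = 0.5199
−0.210·log₂(0.210) = 0.4728
Sum ≈ 2.2730 → 2.2730 bits.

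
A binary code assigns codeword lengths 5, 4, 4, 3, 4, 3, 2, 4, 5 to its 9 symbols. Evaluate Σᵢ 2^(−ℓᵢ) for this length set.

With common denominator 2^5 = 32: Σ 2^(−ℓᵢ) = 1/32 + 2/32 + 2/32 + 4/32 + 2/32 + 4/32 + 8/32 + 2/32 + 1/32 = 26/32 = 0.8125.

0.8125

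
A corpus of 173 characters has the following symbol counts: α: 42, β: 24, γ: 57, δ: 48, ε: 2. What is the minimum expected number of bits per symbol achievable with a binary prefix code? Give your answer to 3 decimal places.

2.150 bits/symbol

Probabilities are the counts divided by 173.
Repeatedly combine the two least-probable nodes; the expected code length is the sum of the merged weights.
merge 2/173 + 24/173 → 26/173
merge 26/173 + 42/173 → 68/173
merge 48/173 + 57/173 → 105/173
merge 68/173 + 105/173 → 1
L = 26/173 + 68/173 + 105/173 + 1 = 372/173 ≈ 2.150 bits/symbol.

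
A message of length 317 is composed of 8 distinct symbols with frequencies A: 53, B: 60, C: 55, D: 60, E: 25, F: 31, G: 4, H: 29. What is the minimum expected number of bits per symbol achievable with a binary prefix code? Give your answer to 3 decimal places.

2.896 bits/symbol

Probabilities are the counts divided by 317.
Repeatedly combine the two least-probable nodes; the expected code length is the sum of the merged weights.
merge 4/317 + 25/317 → 29/317
merge 29/317 + 29/317 → 58/317
merge 31/317 + 53/317 → 84/317
merge 55/317 + 58/317 → 113/317
merge 60/317 + 60/317 → 120/317
merge 84/317 + 113/317 → 197/317
merge 120/317 + 197/317 → 1
L = 29/317 + 58/317 + 84/317 + 113/317 + 120/317 + 197/317 + 1 = 918/317 ≈ 2.896 bits/symbol.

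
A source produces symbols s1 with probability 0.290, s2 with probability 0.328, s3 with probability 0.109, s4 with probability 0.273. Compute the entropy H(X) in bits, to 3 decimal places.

H = −Σ pᵢ log₂ pᵢ.
−0.290·log₂(0.290) = 0.5179
−0.328·log₂(0.328) = 0.5275
−0.109·log₂(0.109) = 0.3485
−0.273·log₂(0.273) = 0.5113
Sum ≈ 1.9053 → 1.905 bits.

1.905 bits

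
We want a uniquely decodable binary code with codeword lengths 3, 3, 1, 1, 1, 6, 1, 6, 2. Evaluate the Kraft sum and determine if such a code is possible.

With common denominator 2^6 = 64: Σ 2^(−ℓᵢ) = 8/64 + 8/64 + 32/64 + 32/64 + 32/64 + 1/64 + 32/64 + 1/64 + 16/64 = 162/64 = 2.53125.
Kraft's inequality requires Σ ≤ 1; here Σ = 2.53125 > 1, so no such prefix code exists.

2.53125; no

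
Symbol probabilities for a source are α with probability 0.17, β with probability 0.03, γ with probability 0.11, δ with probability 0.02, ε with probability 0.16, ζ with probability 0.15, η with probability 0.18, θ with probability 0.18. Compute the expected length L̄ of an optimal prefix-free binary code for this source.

2.85 bits/symbol

Repeatedly combine the two least-probable nodes; the expected code length is the sum of the merged weights.
merge 1/50 + 3/100 → 1/20
merge 1/20 + 11/100 → 4/25
merge 3/20 + 4/25 → 31/100
merge 4/25 + 17/100 → 33/100
merge 9/50 + 9/50 → 9/25
merge 31/100 + 33/100 → 16/25
merge 9/25 + 16/25 → 1
L = 1/20 + 4/25 + 31/100 + 33/100 + 9/25 + 16/25 + 1 = 57/20 = 2.85 bits/symbol.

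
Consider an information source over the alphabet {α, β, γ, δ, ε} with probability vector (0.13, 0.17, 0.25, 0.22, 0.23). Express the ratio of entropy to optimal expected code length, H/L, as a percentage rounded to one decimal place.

99.4%

Entropy H = −Σ p log₂ p ≈ 2.2855 bits.
Huffman merges: 13/100+17/100→3/10; 11/50+23/100→9/20; 1/4+3/10→11/20; 9/20+11/20→1. L = 23/10 ≈ 2.3000.
Efficiency = H/L = 2.2855/2.3000 = 99.4%.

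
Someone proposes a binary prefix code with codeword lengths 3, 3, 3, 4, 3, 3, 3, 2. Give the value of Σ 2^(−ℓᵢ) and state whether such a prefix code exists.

1.0625; no

With common denominator 2^4 = 16: Σ 2^(−ℓᵢ) = 2/16 + 2/16 + 2/16 + 1/16 + 2/16 + 2/16 + 2/16 + 4/16 = 17/16 = 1.0625.
Kraft's inequality requires Σ ≤ 1; here Σ = 1.0625 > 1, so no such prefix code exists.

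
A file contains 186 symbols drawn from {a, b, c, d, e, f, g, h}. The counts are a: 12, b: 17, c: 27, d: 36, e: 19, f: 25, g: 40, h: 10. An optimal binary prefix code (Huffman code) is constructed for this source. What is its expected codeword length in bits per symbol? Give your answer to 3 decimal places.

Probabilities are the counts divided by 186.
Repeatedly combine the two least-probable nodes; the expected code length is the sum of the merged weights.
merge 5/93 + 2/31 → 11/93
merge 17/186 + 19/186 → 6/31
merge 11/93 + 25/186 → 47/186
merge 9/62 + 6/31 → 21/62
merge 6/31 + 20/93 → 38/93
merge 47/186 + 21/62 → 55/93
merge 38/93 + 55/93 → 1
L = 11/93 + 6/31 + 47/186 + 21/62 + 38/93 + 55/93 + 1 = 90/31 ≈ 2.903 bits/symbol.

2.903 bits/symbol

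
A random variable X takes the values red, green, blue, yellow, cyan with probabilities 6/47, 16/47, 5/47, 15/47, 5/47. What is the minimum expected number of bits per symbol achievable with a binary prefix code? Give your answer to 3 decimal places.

2.213 bits/symbol

Repeatedly combine the two least-probable nodes; the expected code length is the sum of the merged weights.
merge 5/47 + 5/47 → 10/47
merge 6/47 + 10/47 → 16/47
merge 15/47 + 16/47 → 31/47
merge 16/47 + 31/47 → 1
L = 10/47 + 16/47 + 31/47 + 1 = 104/47 ≈ 2.213 bits/symbol.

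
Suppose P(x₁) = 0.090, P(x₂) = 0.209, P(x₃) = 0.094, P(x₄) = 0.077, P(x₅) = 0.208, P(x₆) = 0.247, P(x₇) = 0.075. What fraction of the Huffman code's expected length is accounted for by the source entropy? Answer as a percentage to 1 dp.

Entropy H = −Σ p log₂ p ≈ 2.6399 bits.
Huffman merges: 3/40+77/1000→19/125; 9/100+47/500→23/125; 19/125+23/125→42/125; 26/125+209/1000→417/1000; 247/1000+42/125→583/1000; 417/1000+583/1000→1. L = 334/125 ≈ 2.6720.
Efficiency = H/L = 2.6399/2.6720 = 98.8%.

98.8%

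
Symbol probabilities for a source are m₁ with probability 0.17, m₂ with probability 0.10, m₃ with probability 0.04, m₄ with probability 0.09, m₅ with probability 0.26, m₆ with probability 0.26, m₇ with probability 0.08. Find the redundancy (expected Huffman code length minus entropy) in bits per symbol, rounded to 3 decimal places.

Entropy H = −Σ p log₂ p ≈ 2.5673 bits.
Huffman merges: 1/25+2/25→3/25; 9/100+1/10→19/100; 3/25+17/100→29/100; 19/100+13/50→9/20; 13/50+29/100→11/20; 9/20+11/20→1. L = 13/5 ≈ 2.6000.
L − H = 2.6000 − 2.5673 = 0.033 bits.

0.033 bits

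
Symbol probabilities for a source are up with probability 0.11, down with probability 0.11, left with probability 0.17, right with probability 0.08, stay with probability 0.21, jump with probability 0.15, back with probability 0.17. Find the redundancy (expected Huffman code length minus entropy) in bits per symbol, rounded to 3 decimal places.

Entropy H = −Σ p log₂ p ≈ 2.7446 bits.
Huffman merges: 2/25+11/100→19/100; 11/100+3/20→13/50; 17/100+17/100→17/50; 19/100+21/100→2/5; 13/50+17/50→3/5; 2/5+3/5→1. L = 279/100 ≈ 2.7900.
L − H = 2.7900 − 2.7446 = 0.045 bits.

0.045 bits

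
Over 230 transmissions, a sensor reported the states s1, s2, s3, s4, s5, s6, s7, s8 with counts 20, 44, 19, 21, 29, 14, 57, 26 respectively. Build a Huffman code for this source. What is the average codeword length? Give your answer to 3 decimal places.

2.883 bits/symbol

Probabilities are the counts divided by 230.
Repeatedly combine the two least-probable nodes; the expected code length is the sum of the merged weights.
merge 7/115 + 19/230 → 33/230
merge 2/23 + 21/230 → 41/230
merge 13/115 + 29/230 → 11/46
merge 33/230 + 41/230 → 37/115
merge 22/115 + 11/46 → 99/230
merge 57/230 + 37/115 → 131/230
merge 99/230 + 131/230 → 1
L = 33/230 + 41/230 + 11/46 + 37/115 + 99/230 + 131/230 + 1 = 663/230 ≈ 2.883 bits/symbol.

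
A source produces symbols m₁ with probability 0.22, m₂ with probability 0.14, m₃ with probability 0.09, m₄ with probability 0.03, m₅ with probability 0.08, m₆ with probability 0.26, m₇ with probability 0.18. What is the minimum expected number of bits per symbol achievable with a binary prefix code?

Repeatedly combine the two least-probable nodes; the expected code length is the sum of the merged weights.
merge 3/100 + 2/25 → 11/100
merge 9/100 + 11/100 → 1/5
merge 7/50 + 9/50 → 8/25
merge 1/5 + 11/50 → 21/50
merge 13/50 + 8/25 → 29/50
merge 21/50 + 29/50 → 1
L = 11/100 + 1/5 + 8/25 + 21/50 + 29/50 + 1 = 263/100 = 2.63 bits/symbol.

2.63 bits/symbol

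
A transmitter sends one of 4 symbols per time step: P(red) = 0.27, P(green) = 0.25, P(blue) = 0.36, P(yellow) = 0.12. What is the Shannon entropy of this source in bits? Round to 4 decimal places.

1.9077 bits

H = −Σ pᵢ log₂ pᵢ.
−0.27·log₂(0.27) = 0.5100
−0.25·log₂(0.25) = 0.5000
−0.36·log₂(0.36) = 0.5306
−0.12·log₂(0.12) = 0.3671
Sum ≈ 1.9077 → 1.9077 bits.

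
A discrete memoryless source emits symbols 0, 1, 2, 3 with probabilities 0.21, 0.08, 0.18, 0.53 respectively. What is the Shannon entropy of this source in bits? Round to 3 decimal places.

H = −Σ pᵢ log₂ pᵢ.
−0.21·log₂(0.21) = 0.4728
−0.08·log₂(0.08) = 0.2915
−0.18·log₂(0.18) = 0.4453
−0.53·log₂(0.53) = 0.4854
Sum ≈ 1.6951 → 1.695 bits.

1.695 bits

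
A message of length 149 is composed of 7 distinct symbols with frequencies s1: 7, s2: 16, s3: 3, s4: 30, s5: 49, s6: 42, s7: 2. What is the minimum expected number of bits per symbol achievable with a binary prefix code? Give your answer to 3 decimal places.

2.302 bits/symbol

Probabilities are the counts divided by 149.
Repeatedly combine the two least-probable nodes; the expected code length is the sum of the merged weights.
merge 2/149 + 3/149 → 5/149
merge 5/149 + 7/149 → 12/149
merge 12/149 + 16/149 → 28/149
merge 28/149 + 30/149 → 58/149
merge 42/149 + 49/149 → 91/149
merge 58/149 + 91/149 → 1
L = 5/149 + 12/149 + 28/149 + 58/149 + 91/149 + 1 = 343/149 ≈ 2.302 bits/symbol.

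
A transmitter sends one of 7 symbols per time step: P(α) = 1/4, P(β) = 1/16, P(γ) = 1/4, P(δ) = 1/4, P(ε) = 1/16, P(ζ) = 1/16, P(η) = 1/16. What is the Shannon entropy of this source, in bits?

Each probability is a power of 1/2, so log₂(1/p) is an integer.
H = Σ p·log₂(1/p) = 1/4·2 + 1/16·4 + 1/4·2 + 1/4·2 + 1/16·4 + 1/16·4 + 1/16·4 = 2.5 bits.

2.5 bits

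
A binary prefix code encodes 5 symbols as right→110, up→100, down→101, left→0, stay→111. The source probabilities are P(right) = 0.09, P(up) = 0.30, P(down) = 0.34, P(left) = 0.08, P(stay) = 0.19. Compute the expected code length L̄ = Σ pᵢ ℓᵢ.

L̄ = Σ pᵢ·ℓᵢ = 0.09·3 + 0.30·3 + 0.34·3 + 0.08·1 + 0.19·3 = 2.84 bits/symbol.

2.84 bits/symbol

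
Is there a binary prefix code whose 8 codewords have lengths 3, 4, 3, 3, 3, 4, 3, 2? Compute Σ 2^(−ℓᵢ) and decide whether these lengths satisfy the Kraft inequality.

1; yes

With common denominator 2^4 = 16: Σ 2^(−ℓᵢ) = 2/16 + 1/16 + 2/16 + 2/16 + 2/16 + 1/16 + 2/16 + 4/16 = 16/16 = 1.
Kraft's inequality requires Σ ≤ 1; here Σ = 1 ≤ 1, so such a prefix code exists.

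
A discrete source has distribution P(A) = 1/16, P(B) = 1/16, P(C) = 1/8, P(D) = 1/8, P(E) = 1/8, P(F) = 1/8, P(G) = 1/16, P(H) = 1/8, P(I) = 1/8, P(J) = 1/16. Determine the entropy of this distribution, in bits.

Each probability is a power of 1/2, so log₂(1/p) is an integer.
H = Σ p·log₂(1/p) = 1/16·4 + 1/16·4 + 1/8·3 + 1/8·3 + 1/8·3 + 1/8·3 + 1/16·4 + 1/8·3 + 1/8·3 + 1/16·4 = 3.25 bits.

3.25 bits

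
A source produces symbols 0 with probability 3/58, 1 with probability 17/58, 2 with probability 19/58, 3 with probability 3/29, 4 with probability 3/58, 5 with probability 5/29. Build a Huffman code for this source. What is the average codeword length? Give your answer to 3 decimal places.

2.310 bits/symbol

Repeatedly combine the two least-probable nodes; the expected code length is the sum of the merged weights.
merge 3/58 + 3/58 → 3/29
merge 3/29 + 3/29 → 6/29
merge 5/29 + 6/29 → 11/29
merge 17/58 + 19/58 → 18/29
merge 11/29 + 18/29 → 1
L = 3/29 + 6/29 + 11/29 + 18/29 + 1 = 67/29 ≈ 2.310 bits/symbol.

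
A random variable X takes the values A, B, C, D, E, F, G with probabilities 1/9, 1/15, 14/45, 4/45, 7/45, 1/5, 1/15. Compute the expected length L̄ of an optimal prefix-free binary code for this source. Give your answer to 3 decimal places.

Repeatedly combine the two least-probable nodes; the expected code length is the sum of the merged weights.
merge 1/15 + 1/15 → 2/15
merge 4/45 + 1/9 → 1/5
merge 2/15 + 7/45 → 13/45
merge 1/5 + 1/5 → 2/5
merge 13/45 + 14/45 → 3/5
merge 2/5 + 3/5 → 1
L = 2/15 + 1/5 + 13/45 + 2/5 + 3/5 + 1 = 118/45 ≈ 2.622 bits/symbol.

2.622 bits/symbol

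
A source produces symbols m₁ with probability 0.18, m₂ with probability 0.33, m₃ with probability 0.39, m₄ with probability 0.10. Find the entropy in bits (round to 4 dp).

H = −Σ pᵢ log₂ pᵢ.
−0.18·log₂(0.18) = 0.4453
−0.33·log₂(0.33) = 0.5278
−0.39·log₂(0.39) = 0.5298
−0.10·log₂(0.10) = 0.3322
Sum ≈ 1.8351 → 1.8351 bits.

1.8351 bits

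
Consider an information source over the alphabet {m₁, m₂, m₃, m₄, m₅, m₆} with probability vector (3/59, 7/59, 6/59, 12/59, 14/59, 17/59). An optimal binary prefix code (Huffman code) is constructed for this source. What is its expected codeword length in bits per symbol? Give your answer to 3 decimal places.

Repeatedly combine the two least-probable nodes; the expected code length is the sum of the merged weights.
merge 3/59 + 6/59 → 9/59
merge 7/59 + 9/59 → 16/59
merge 12/59 + 14/59 → 26/59
merge 16/59 + 17/59 → 33/59
merge 26/59 + 33/59 → 1
L = 9/59 + 16/59 + 26/59 + 33/59 + 1 = 143/59 ≈ 2.424 bits/symbol.

2.424 bits/symbol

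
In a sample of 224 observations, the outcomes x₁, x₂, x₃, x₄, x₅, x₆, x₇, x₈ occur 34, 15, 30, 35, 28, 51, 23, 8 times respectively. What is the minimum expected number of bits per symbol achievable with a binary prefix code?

2.875 bits/symbol

Probabilities are the counts divided by 224.
Repeatedly combine the two least-probable nodes; the expected code length is the sum of the merged weights.
merge 1/28 + 15/224 → 23/224
merge 23/224 + 23/224 → 23/112
merge 1/8 + 15/112 → 29/112
merge 17/112 + 5/32 → 69/224
merge 23/112 + 51/224 → 97/224
merge 29/112 + 69/224 → 127/224
merge 97/224 + 127/224 → 1
L = 23/224 + 23/112 + 29/112 + 69/224 + 97/224 + 127/224 + 1 = 23/8 = 2.875 bits/symbol.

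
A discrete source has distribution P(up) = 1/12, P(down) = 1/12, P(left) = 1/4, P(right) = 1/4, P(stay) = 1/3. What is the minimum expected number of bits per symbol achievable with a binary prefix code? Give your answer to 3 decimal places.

Repeatedly combine the two least-probable nodes; the expected code length is the sum of the merged weights.
merge 1/12 + 1/12 → 1/6
merge 1/6 + 1/4 → 5/12
merge 1/4 + 1/3 → 7/12
merge 5/12 + 7/12 → 1
L = 1/6 + 5/12 + 7/12 + 1 = 13/6 ≈ 2.167 bits/symbol.

2.167 bits/symbol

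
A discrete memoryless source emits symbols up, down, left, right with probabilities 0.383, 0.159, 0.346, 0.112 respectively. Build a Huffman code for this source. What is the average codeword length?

Repeatedly combine the two least-probable nodes; the expected code length is the sum of the merged weights.
merge 14/125 + 159/1000 → 271/1000
merge 271/1000 + 173/500 → 617/1000
merge 383/1000 + 617/1000 → 1
L = 271/1000 + 617/1000 + 1 = 236/125 = 1.888 bits/symbol.

1.888 bits/symbol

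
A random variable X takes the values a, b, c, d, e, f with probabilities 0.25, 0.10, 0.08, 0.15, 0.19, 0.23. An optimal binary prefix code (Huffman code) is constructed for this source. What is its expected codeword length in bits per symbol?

Repeatedly combine the two least-probable nodes; the expected code length is the sum of the merged weights.
merge 2/25 + 1/10 → 9/50
merge 3/20 + 9/50 → 33/100
merge 19/100 + 23/100 → 21/50
merge 1/4 + 33/100 → 29/50
merge 21/50 + 29/50 → 1
L = 9/50 + 33/100 + 21/50 + 29/50 + 1 = 251/100 = 2.51 bits/symbol.

2.51 bits/symbol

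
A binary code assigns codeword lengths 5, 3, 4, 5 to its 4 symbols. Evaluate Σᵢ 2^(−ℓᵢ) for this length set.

0.25

With common denominator 2^5 = 32: Σ 2^(−ℓᵢ) = 1/32 + 4/32 + 2/32 + 1/32 = 8/32 = 0.25.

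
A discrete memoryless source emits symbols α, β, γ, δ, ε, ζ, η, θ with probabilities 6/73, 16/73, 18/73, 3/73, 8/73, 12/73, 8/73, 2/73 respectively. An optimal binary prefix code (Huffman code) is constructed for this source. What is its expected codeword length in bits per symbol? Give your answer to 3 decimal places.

2.753 bits/symbol

Repeatedly combine the two least-probable nodes; the expected code length is the sum of the merged weights.
merge 2/73 + 3/73 → 5/73
merge 5/73 + 6/73 → 11/73
merge 8/73 + 8/73 → 16/73
merge 11/73 + 12/73 → 23/73
merge 16/73 + 16/73 → 32/73
merge 18/73 + 23/73 → 41/73
merge 32/73 + 41/73 → 1
L = 5/73 + 11/73 + 16/73 + 23/73 + 32/73 + 41/73 + 1 = 201/73 ≈ 2.753 bits/symbol.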